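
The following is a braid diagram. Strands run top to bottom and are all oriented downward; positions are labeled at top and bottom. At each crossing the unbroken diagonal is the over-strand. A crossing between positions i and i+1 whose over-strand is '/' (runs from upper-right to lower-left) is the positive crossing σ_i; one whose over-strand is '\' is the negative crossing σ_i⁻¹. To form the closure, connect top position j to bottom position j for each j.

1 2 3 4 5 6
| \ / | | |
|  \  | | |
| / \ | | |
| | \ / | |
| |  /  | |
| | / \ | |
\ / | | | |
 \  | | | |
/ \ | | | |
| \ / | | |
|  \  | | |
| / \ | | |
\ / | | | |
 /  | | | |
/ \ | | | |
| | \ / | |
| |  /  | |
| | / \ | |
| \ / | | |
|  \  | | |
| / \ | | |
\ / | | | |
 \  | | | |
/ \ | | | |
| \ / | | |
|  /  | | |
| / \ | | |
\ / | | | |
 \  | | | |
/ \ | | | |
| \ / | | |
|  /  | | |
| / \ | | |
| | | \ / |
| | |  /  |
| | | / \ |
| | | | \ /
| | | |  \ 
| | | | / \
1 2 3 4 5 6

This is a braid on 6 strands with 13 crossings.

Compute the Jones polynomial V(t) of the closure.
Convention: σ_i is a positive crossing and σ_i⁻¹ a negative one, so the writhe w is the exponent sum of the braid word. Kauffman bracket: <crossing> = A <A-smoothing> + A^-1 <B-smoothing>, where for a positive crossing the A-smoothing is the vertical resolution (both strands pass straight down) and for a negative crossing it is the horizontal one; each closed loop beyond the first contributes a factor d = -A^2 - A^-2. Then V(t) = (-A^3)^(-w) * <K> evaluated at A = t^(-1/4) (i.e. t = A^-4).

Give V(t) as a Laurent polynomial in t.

Reading the diagram top to bottom ('/'-over between positions i,i+1 = s_i, '\'-over = s_i^-1): braid word = s2^-1 s3 s1^-1 s2^-1 s1 s3 s2^-1 s1^-1 s2 s1^-1 s2 s4 s5^-1.
The presented braid s2^-1 s3 s1^-1 s2^-1 s1 s3 s2^-1 s1^-1 s2 s1^-1 s2 s4 s5^-1 on 6 strands reduces by inverse Markov moves (closure unchanged at each step):
  Destabilize: the word has the form β·s5^-1 where s5^-1 occurs only as the final letter (β ∈ B_5); drop it and the last strand → 5 strands.
  Destabilize: the word has the form β·s4 where s4 occurs only as the final letter (β ∈ B_4); drop it and the last strand → 4 strands.
  Deconjugate: the word is γ·β·γ⁻¹ with γ = s2^-1 (prefix) and γ⁻¹ = s2 (suffix); strip both.
Reduced to β = s3 s1^-1 s2^-1 s1 s3 s2^-1 s1^-1 s2 s1^-1 on 4 strands, 9 crossings.
Compute on β:
Braid: s3 s1^-1 s2^-1 s1 s3 s2^-1 s1^-1 s2 s1^-1 on 4 strands, 9 crossings.
Writhe w = (#positive) - (#negative) = 4 - 5 = -1.
Enumerate smoothing states for the bracket polynomial. There are 2^9 = 512 states.
Smooth each crossing (0=||, 1=⌣⌢); contribution A^(Σ sign_k(1-2s_k)) * d^(L-1).
Tabulate the states by total A-exponent and number of loops L (A-exp: L × count):
  A^9: L=5 ×1
  A^7: L=4 ×9
  A^5: L=3 ×32, L=5 ×4
  A^3: L=2 ×53, L=4 ×30, L=6 ×1
  A^1: L=1 ×35, L=3 ×80, L=5 ×11
  A^-1: L=2 ×86, L=4 ×39, L=6 ×1
  A^-3: L=1 ×21, L=3 ×58, L=5 ×5
  A^-5: L=2 ×26, L=4 ×10
  A^-7: L=1 ×3, L=3 ×6
  A^-9: L=2 ×1
Each group contributes A^e * Σ count * d^(L-1):
Powers of d = -A^2 - A^-2: d^2 = A^4 + 2 + A^-4; d^3 = -A^6 - 3*A^2 - 3*A^-2 - A^-6; d^4 = A^8 + 4*A^4 + 6 + 4*A^-4 + A^-8; d^5 = -A^10 - 5*A^6 - 10*A^2 - 10*A^-2 - 5*A^-6 - A^-10.
  A^9 * (d^4) = A^17 + 4*A^13 + 6*A^9 + 4*A^5 + A
  A^7 * (9*d^3) = -9*A^13 - 27*A^9 - 27*A^5 - 9*A
  A^5 * (32*d^2 + 4*d^4) = 4*A^13 + 48*A^9 + 88*A^5 + 48*A + 4*A^-3
  A^3 * (53*d + 30*d^3 + d^5) = -A^13 - 35*A^9 - 153*A^5 - 153*A - 35*A^-3 - A^-7
  A^1 * (35 + 80*d^2 + 11*d^4) = 11*A^9 + 124*A^5 + 261*A + 124*A^-3 + 11*A^-7
  A^-1 * (86*d + 39*d^3 + d^5) = -A^9 - 44*A^5 - 213*A - 213*A^-3 - 44*A^-7 - A^-11
  A^-3 * (21 + 58*d^2 + 5*d^4) = 5*A^5 + 78*A + 167*A^-3 + 78*A^-7 + 5*A^-11
  A^-5 * (26*d + 10*d^3) = -10*A - 56*A^-3 - 56*A^-7 - 10*A^-11
  A^-7 * (3 + 6*d^2) = 6*A^-3 + 15*A^-7 + 6*A^-11
  A^-9 * (d) = -A^-7 - A^-11
Summing the groups: <K> = A^17 - 2*A^13 + 2*A^9 - 3*A^5 + 3*A - 3*A^-3 + 2*A^-7 - A^-11
Normalise by the writhe: (-A^3)^(-w) = (-A^3)^(1) = -A^3, so f(A) = -A^3 * <K> = -A^20 + 2*A^16 - 2*A^12 + 3*A^8 - 3*A^4 + 3 - 2*A^-4 + A^-8.
Substitute A = t^(-1/4), i.e. A^e → t^(-e/4): V(t) = t^2 - 2*t + 3 - 3*t^-1 + 3*t^-2 - 2*t^-3 + 2*t^-4 - t^-5

Answer: t^2 - 2*t + 3 - 3*t^-1 + 3*t^-2 - 2*t^-3 + 2*t^-4 - t^-5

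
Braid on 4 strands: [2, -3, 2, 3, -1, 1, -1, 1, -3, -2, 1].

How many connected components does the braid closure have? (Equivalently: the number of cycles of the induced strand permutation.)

Track the strand permutation on 4 strands, starting from identity.
  step 1: s2 swaps positions 2,3 -> [1 3 2 4]
  step 2: s3^-1 swaps positions 3,4 -> [1 3 4 2]
  step 3: s2 swaps positions 2,3 -> [1 4 3 2]
  step 4: s3 swaps positions 3,4 -> [1 4 2 3]
  step 5: s1^-1 swaps positions 1,2 -> [4 1 2 3]
  step 6: s1 swaps positions 1,2 -> [1 4 2 3]
  step 7: s1^-1 swaps positions 1,2 -> [4 1 2 3]
  step 8: s1 swaps positions 1,2 -> [1 4 2 3]
  step 9: s3^-1 swaps positions 3,4 -> [1 4 3 2]
  step 10: s2^-1 swaps positions 2,3 -> [1 3 4 2]
  step 11: s1 swaps positions 1,2 -> [3 1 4 2]
Final permutation (position -> original strand): [3 1 4 2]
Closure components = cycle count of this permutation = 1.

Answer: 1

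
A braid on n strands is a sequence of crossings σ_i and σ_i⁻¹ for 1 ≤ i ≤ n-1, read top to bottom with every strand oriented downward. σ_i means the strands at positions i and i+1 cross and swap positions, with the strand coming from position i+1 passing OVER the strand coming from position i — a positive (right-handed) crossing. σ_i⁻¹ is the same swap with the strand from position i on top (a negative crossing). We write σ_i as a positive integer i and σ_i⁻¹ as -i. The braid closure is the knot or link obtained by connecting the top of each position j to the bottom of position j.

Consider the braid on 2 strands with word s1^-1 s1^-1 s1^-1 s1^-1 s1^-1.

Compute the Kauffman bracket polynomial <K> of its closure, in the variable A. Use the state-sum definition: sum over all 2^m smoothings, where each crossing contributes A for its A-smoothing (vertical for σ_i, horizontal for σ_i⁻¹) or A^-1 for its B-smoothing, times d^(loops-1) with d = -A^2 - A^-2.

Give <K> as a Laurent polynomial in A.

Braid: s1^-1 s1^-1 s1^-1 s1^-1 s1^-1 on 2 strands, 5 crossings.
Writhe w = (#positive) - (#negative) = 0 - 5 = -5.
State-sum expansion of <K>. There are 2^5 = 32 states.
Smooth each crossing (0=||, 1=⌣⌢); contribution A^(Σ sign_k(1-2s_k)) * d^(L-1).
  state 00000: A-exp=-5, loops=2, term = A^-5 * d^1
  state 00001: A-exp=-3, loops=1, term = A^-3 * d^0
  state 00010: A-exp=-3, loops=1, term = A^-3 * d^0
  state 00011: A-exp=-1, loops=2, term = A^-1 * d^1
  state 00100: A-exp=-3, loops=1, term = A^-3 * d^0
  state 00101: A-exp=-1, loops=2, term = A^-1 * d^1
  state 00110: A-exp=-1, loops=2, term = A^-1 * d^1
  state 00111: A-exp=+1, loops=3, term = A^1 * d^2
  state 01000: A-exp=-3, loops=1, term = A^-3 * d^0
  state 01001: A-exp=-1, loops=2, term = A^-1 * d^1
  state 01010: A-exp=-1, loops=2, term = A^-1 * d^1
  state 01011: A-exp=+1, loops=3, term = A^1 * d^2
  state 01100: A-exp=-1, loops=2, term = A^-1 * d^1
  state 01101: A-exp=+1, loops=3, term = A^1 * d^2
  state 01110: A-exp=+1, loops=3, term = A^1 * d^2
  state 01111: A-exp=+3, loops=4, term = A^3 * d^3
  state 10000: A-exp=-3, loops=1, term = A^-3 * d^0
  state 10001: A-exp=-1, loops=2, term = A^-1 * d^1
  state 10010: A-exp=-1, loops=2, term = A^-1 * d^1
  state 10011: A-exp=+1, loops=3, term = A^1 * d^2
  state 10100: A-exp=-1, loops=2, term = A^-1 * d^1
  state 10101: A-exp=+1, loops=3, term = A^1 * d^2
  state 10110: A-exp=+1, loops=3, term = A^1 * d^2
  state 10111: A-exp=+3, loops=4, term = A^3 * d^3
  state 11000: A-exp=-1, loops=2, term = A^-1 * d^1
  state 11001: A-exp=+1, loops=3, term = A^1 * d^2
  state 11010: A-exp=+1, loops=3, term = A^1 * d^2
  state 11011: A-exp=+3, loops=4, term = A^3 * d^3
  state 11100: A-exp=+1, loops=3, term = A^1 * d^2
  state 11101: A-exp=+3, loops=4, term = A^3 * d^3
  state 11110: A-exp=+3, loops=4, term = A^3 * d^3
  state 11111: A-exp=+5, loops=5, term = A^5 * d^4
Collect the terms by A-exponent (count of states per loop number):
Powers of d = -A^2 - A^-2: d^2 = A^4 + 2 + A^-4; d^3 = -A^6 - 3*A^2 - 3*A^-2 - A^-6; d^4 = A^8 + 4*A^4 + 6 + 4*A^-4 + A^-8.
  A^5 * (d^4) = A^13 + 4*A^9 + 6*A^5 + 4*A + A^-3
  A^3 * (5*d^3) = -5*A^9 - 15*A^5 - 15*A - 5*A^-3
  A^1 * (10*d^2) = 10*A^5 + 20*A + 10*A^-3
  A^-1 * (10*d) = -10*A - 10*A^-3
  A^-3 * (5) = 5*A^-3
  A^-5 * (d) = -A^-3 - A^-7
Summing the groups: <K> = A^13 - A^9 + A^5 - A - A^-7

Answer: A^13 - A^9 + A^5 - A - A^-7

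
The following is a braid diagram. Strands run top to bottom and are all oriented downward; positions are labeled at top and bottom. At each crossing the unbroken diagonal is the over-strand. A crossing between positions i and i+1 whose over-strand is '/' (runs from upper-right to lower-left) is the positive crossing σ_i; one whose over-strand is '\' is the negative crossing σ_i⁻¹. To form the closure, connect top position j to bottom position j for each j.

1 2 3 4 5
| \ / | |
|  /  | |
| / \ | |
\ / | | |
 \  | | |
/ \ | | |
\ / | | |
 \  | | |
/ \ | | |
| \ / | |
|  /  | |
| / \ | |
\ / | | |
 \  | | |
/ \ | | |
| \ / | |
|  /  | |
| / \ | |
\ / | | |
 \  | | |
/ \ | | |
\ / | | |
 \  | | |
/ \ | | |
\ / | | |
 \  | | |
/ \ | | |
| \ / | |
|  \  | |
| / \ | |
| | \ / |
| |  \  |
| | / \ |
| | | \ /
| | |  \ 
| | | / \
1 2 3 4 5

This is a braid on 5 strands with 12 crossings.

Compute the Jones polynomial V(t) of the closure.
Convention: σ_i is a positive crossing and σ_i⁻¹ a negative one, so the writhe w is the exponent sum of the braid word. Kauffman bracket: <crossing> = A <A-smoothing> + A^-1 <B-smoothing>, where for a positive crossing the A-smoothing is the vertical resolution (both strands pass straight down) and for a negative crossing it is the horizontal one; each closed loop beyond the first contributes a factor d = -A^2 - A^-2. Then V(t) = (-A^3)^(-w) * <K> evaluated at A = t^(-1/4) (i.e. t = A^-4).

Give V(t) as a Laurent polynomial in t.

1 - t^-1 + 2*t^-2 - 2*t^-3 + 3*t^-4 - 3*t^-5 + 2*t^-6 - 2*t^-7 + t^-8

Derivation:
Reading the diagram top to bottom ('/'-over between positions i,i+1 = s_i, '\'-over = s_i^-1): braid word = s2 s1^-1 s1^-1 s2 s1^-1 s2 s1^-1 s1^-1 s1^-1 s2^-1 s3^-1 s4^-1.
The presented braid s2 s1^-1 s1^-1 s2 s1^-1 s2 s1^-1 s1^-1 s1^-1 s2^-1 s3^-1 s4^-1 on 5 strands reduces by inverse Markov moves (closure unchanged at each step):
  Destabilize: the word has the form β·s4^-1 where s4^-1 occurs only as the final letter (β ∈ B_4); drop it and the last strand → 4 strands.
  Destabilize: the word has the form β·s3^-1 where s3^-1 occurs only as the final letter (β ∈ B_3); drop it and the last strand → 3 strands.
  Deconjugate: the word is γ·β·γ⁻¹ with γ = s2 (prefix) and γ⁻¹ = s2^-1 (suffix); strip both.
Reduced to β = s1^-1 s1^-1 s2 s1^-1 s2 s1^-1 s1^-1 s1^-1 on 3 strands, 8 crossings.
Compute on β:
Braid: s1^-1 s1^-1 s2 s1^-1 s2 s1^-1 s1^-1 s1^-1 on 3 strands, 8 crossings.
Writhe w = (#positive) - (#negative) = 2 - 6 = -4.
Enumerate smoothing states for the bracket polynomial. There are 2^8 = 256 states.
For each crossing: s=0 is the vertical smoothing, s=1 horizontal. Crossing k contributes A^(sign_k * (1 - 2*s_k)); loop factor d = -A^2 - A^-2.
Tabulate the states by total A-exponent and number of loops L (A-exp: L × count):
  A^8: L=7 ×1
  A^6: L=6 ×8
  A^4: L=5 ×28
  A^2: L=4 ×55, L=6 ×1
  A^0: L=3 ×65, L=5 ×5
  A^-2: L=2 ×46, L=4 ×10
  A^-4: L=1 ×17, L=3 ×11
  A^-6: L=2 ×8
  A^-8: L=3 ×1
Each group contributes A^e * Σ count * d^(L-1):
Powers of d = -A^2 - A^-2: d^2 = A^4 + 2 + A^-4; d^3 = -A^6 - 3*A^2 - 3*A^-2 - A^-6; d^4 = A^8 + 4*A^4 + 6 + 4*A^-4 + A^-8; d^5 = -A^10 - 5*A^6 - 10*A^2 - 10*A^-2 - 5*A^-6 - A^-10; d^6 = A^12 + 6*A^8 + 15*A^4 + 20 + 15*A^-4 + 6*A^-8 + A^-12.
  A^8 * (d^6) = A^20 + 6*A^16 + 15*A^12 + 20*A^8 + 15*A^4 + 6 + A^-4
  A^6 * (8*d^5) = -8*A^16 - 40*A^12 - 80*A^8 - 80*A^4 - 40 - 8*A^-4
  A^4 * (28*d^4) = 28*A^12 + 112*A^8 + 168*A^4 + 112 + 28*A^-4
  A^2 * (55*d^3 + d^5) = -A^12 - 60*A^8 - 175*A^4 - 175 - 60*A^-4 - A^-8
  A^0 * (65*d^2 + 5*d^4) = 5*A^8 + 85*A^4 + 160 + 85*A^-4 + 5*A^-8
  A^-2 * (46*d + 10*d^3) = -10*A^4 - 76 - 76*A^-4 - 10*A^-8
  A^-4 * (17 + 11*d^2) = 11 + 39*A^-4 + 11*A^-8
  A^-6 * (8*d) = -8*A^-4 - 8*A^-8
  A^-8 * (d^2) = A^-4 + 2*A^-8 + A^-12
Summing the groups: <K> = A^20 - 2*A^16 + 2*A^12 - 3*A^8 + 3*A^4 - 2 + 2*A^-4 - A^-8 + A^-12
Normalise by the writhe: (-A^3)^(-w) = (-A^3)^(4) = A^12, so f(A) = A^12 * <K> = A^32 - 2*A^28 + 2*A^24 - 3*A^20 + 3*A^16 - 2*A^12 + 2*A^8 - A^4 + 1.
Substitute A = t^(-1/4), i.e. A^e → t^(-e/4): V(t) = 1 - t^-1 + 2*t^-2 - 2*t^-3 + 3*t^-4 - 3*t^-5 + 2*t^-6 - 2*t^-7 + t^-8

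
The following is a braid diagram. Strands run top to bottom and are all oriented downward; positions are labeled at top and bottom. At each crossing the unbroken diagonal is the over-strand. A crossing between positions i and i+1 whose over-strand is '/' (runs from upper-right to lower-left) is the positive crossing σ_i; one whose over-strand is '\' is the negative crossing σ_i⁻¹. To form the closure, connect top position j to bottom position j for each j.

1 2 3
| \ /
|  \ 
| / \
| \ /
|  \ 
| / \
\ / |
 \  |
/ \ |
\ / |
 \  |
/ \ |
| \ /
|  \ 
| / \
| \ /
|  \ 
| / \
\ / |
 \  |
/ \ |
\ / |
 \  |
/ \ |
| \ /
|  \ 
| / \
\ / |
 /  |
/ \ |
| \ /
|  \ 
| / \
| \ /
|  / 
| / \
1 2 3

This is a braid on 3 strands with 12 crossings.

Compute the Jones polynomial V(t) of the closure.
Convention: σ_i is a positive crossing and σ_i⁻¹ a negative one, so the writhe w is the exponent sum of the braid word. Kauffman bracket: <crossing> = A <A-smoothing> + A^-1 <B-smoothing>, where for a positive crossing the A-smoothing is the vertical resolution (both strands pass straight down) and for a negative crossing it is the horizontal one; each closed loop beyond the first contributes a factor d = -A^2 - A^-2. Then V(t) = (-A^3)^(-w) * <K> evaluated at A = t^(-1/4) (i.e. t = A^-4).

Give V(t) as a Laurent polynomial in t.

t^-3 + t^-6 - t^-7 + t^-8 - t^-9 + t^-10 - t^-11

Derivation:
Reading the diagram top to bottom ('/'-over between positions i,i+1 = s_i, '\'-over = s_i^-1): braid word = s2^-1 s2^-1 s1^-1 s1^-1 s2^-1 s2^-1 s1^-1 s1^-1 s2^-1 s1 s2^-1 s2.
The presented braid s2^-1 s2^-1 s1^-1 s1^-1 s2^-1 s2^-1 s1^-1 s1^-1 s2^-1 s1 s2^-1 s2 on 3 strands reduces by inverse Markov moves (closure unchanged at each step):
  Deconjugate: the word is γ·β·γ⁻¹ with γ = s2^-1 (prefix) and γ⁻¹ = s2 (suffix); strip both.
Reduced to β = s2^-1 s1^-1 s1^-1 s2^-1 s2^-1 s1^-1 s1^-1 s2^-1 s1 s2^-1 on 3 strands, 10 crossings.
Compute on β:
Braid: s2^-1 s1^-1 s1^-1 s2^-1 s2^-1 s1^-1 s1^-1 s2^-1 s1 s2^-1 on 3 strands, 10 crossings.
Writhe w = (#positive) - (#negative) = 1 - 9 = -8.
Enumerate smoothing states for the bracket polynomial. There are 2^10 = 1024 states.
Smooth each crossing (0=||, 1=⌣⌢); contribution A^(Σ sign_k(1-2s_k)) * d^(L-1).
Tabulate the states by total A-exponent and number of loops L (A-exp: L × count):
  A^10: L=6 ×1
  A^8: L=5 ×10
  A^6: L=4 ×41, L=6 ×4
  A^4: L=3 ×86, L=5 ×34
  A^2: L=2 ×92, L=4 ×114, L=6 ×4
  A^0: L=1 ×40, L=3 ×185, L=5 ×27
  A^-2: L=2 ×142, L=4 ×67, L=6 ×1
  A^-4: L=1 ×40, L=3 ×76, L=5 ×4
  A^-6: L=2 ×39, L=4 ×6
  A^-8: L=1 ×5, L=3 ×5
  A^-10: L=2 ×1
Each group contributes A^e * Σ count * d^(L-1):
Powers of d = -A^2 - A^-2: d^2 = A^4 + 2 + A^-4; d^3 = -A^6 - 3*A^2 - 3*A^-2 - A^-6; d^4 = A^8 + 4*A^4 + 6 + 4*A^-4 + A^-8; d^5 = -A^10 - 5*A^6 - 10*A^2 - 10*A^-2 - 5*A^-6 - A^-10.
  A^10 * (d^5) = -A^20 - 5*A^16 - 10*A^12 - 10*A^8 - 5*A^4 - 1
  A^8 * (10*d^4) = 10*A^16 + 40*A^12 + 60*A^8 + 40*A^4 + 10
  A^6 * (41*d^3 + 4*d^5) = -4*A^16 - 61*A^12 - 163*A^8 - 163*A^4 - 61 - 4*A^-4
  A^4 * (86*d^2 + 34*d^4) = 34*A^12 + 222*A^8 + 376*A^4 + 222 + 34*A^-4
  A^2 * (92*d + 114*d^3 + 4*d^5) = -4*A^12 - 134*A^8 - 474*A^4 - 474 - 134*A^-4 - 4*A^-8
  A^0 * (40 + 185*d^2 + 27*d^4) = 27*A^8 + 293*A^4 + 572 + 293*A^-4 + 27*A^-8
  A^-2 * (142*d + 67*d^3 + d^5) = -A^8 - 72*A^4 - 353 - 353*A^-4 - 72*A^-8 - A^-12
  A^-4 * (40 + 76*d^2 + 4*d^4) = 4*A^4 + 92 + 216*A^-4 + 92*A^-8 + 4*A^-12
  A^-6 * (39*d + 6*d^3) = -6 - 57*A^-4 - 57*A^-8 - 6*A^-12
  A^-8 * (5 + 5*d^2) = 5*A^-4 + 15*A^-8 + 5*A^-12
  A^-10 * (d) = -A^-8 - A^-12
Summing the groups: <K> = -A^20 + A^16 - A^12 + A^8 - A^4 + 1 + A^-12
Normalise by the writhe: (-A^3)^(-w) = (-A^3)^(8) = A^24, so f(A) = A^24 * <K> = -A^44 + A^40 - A^36 + A^32 - A^28 + A^24 + A^12.
Substitute A = t^(-1/4), i.e. A^e → t^(-e/4): V(t) = t^-3 + t^-6 - t^-7 + t^-8 - t^-9 + t^-10 - t^-11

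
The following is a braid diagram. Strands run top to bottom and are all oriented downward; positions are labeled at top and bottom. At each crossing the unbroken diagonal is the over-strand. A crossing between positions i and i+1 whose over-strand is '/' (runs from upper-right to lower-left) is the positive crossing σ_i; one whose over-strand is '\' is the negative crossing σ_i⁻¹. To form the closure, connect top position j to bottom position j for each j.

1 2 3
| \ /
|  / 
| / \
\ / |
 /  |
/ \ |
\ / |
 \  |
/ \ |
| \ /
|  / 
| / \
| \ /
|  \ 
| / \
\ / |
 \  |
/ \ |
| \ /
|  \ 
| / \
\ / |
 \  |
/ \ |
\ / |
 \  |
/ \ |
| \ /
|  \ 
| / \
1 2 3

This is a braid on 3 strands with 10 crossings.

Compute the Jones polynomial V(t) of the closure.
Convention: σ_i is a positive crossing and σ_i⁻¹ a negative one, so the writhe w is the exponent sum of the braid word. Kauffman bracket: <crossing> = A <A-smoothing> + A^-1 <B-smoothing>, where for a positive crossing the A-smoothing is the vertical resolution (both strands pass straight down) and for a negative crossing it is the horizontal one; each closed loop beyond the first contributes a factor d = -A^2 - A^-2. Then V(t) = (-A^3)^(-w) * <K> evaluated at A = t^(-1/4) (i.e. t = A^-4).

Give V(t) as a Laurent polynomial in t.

Reading the diagram top to bottom ('/'-over between positions i,i+1 = s_i, '\'-over = s_i^-1): braid word = s2 s1 s1^-1 s2 s2^-1 s1^-1 s2^-1 s1^-1 s1^-1 s2^-1.
The presented braid s2 s1 s1^-1 s2 s2^-1 s1^-1 s2^-1 s1^-1 s1^-1 s2^-1 on 3 strands reduces by inverse Markov moves (closure unchanged at each step):
  Deconjugate: the word is γ·β·γ⁻¹ with γ = s2 s1 (prefix) and γ⁻¹ = s1^-1 s2^-1 (suffix); strip both.
Reduced to β = s1^-1 s2 s2^-1 s1^-1 s2^-1 s1^-1 on 3 strands, 6 crossings.
Compute on β:
First cancel adjacent σ_i σ_i⁻¹ pairs (Reidemeister II — same braid, same closure): s1^-1 s2 s2^-1 s1^-1 s2^-1 s1^-1 → s1^-1 s1^-1 s2^-1 s1^-1.
Braid: s1^-1 s1^-1 s2^-1 s1^-1 on 3 strands, 4 crossings.
Writhe w = (#positive) - (#negative) = 0 - 4 = -4.
Computing the Kauffman bracket via state sum. There are 2^4 = 16 states.
For each crossing: s=0 is the vertical smoothing, s=1 horizontal. Crossing k contributes A^(sign_k * (1 - 2*s_k)); loop factor d = -A^2 - A^-2.
  state 0000: A-exp=-4, loops=3, term = A^-4 * d^2
  state 0001: A-exp=-2, loops=2, term = A^-2 * d^1
  state 0010: A-exp=-2, loops=2, term = A^-2 * d^1
  state 0011: A-exp=+0, loops=1, term = A^0 * d^0
  state 0100: A-exp=-2, loops=2, term = A^-2 * d^1
  state 0101: A-exp=+0, loops=3, term = A^0 * d^2
  state 0110: A-exp=+0, loops=1, term = A^0 * d^0
  state 0111: A-exp=+2, loops=2, term = A^2 * d^1
  state 1000: A-exp=-2, loops=2, term = A^-2 * d^1
  state 1001: A-exp=+0, loops=3, term = A^0 * d^2
  state 1010: A-exp=+0, loops=1, term = A^0 * d^0
  state 1011: A-exp=+2, loops=2, term = A^2 * d^1
  state 1100: A-exp=+0, loops=3, term = A^0 * d^2
  state 1101: A-exp=+2, loops=4, term = A^2 * d^3
  state 1110: A-exp=+2, loops=2, term = A^2 * d^1
  state 1111: A-exp=+4, loops=3, term = A^4 * d^2
Collect the terms by A-exponent (count of states per loop number):
Powers of d = -A^2 - A^-2: d^2 = A^4 + 2 + A^-4; d^3 = -A^6 - 3*A^2 - 3*A^-2 - A^-6.
  A^4 * (d^2) = A^8 + 2*A^4 + 1
  A^2 * (3*d + d^3) = -A^8 - 6*A^4 - 6 - A^-4
  A^0 * (3 + 3*d^2) = 3*A^4 + 9 + 3*A^-4
  A^-2 * (4*d) = -4 - 4*A^-4
  A^-4 * (d^2) = 1 + 2*A^-4 + A^-8
Summing the groups: <K> = -A^4 + 1 + A^-8
Normalise by the writhe: (-A^3)^(-w) = (-A^3)^(4) = A^12, so f(A) = A^12 * <K> = -A^16 + A^12 + A^4.
Substitute A = t^(-1/4), i.e. A^e → t^(-e/4): V(t) = t^-1 + t^-3 - t^-4

Answer: t^-1 + t^-3 - t^-4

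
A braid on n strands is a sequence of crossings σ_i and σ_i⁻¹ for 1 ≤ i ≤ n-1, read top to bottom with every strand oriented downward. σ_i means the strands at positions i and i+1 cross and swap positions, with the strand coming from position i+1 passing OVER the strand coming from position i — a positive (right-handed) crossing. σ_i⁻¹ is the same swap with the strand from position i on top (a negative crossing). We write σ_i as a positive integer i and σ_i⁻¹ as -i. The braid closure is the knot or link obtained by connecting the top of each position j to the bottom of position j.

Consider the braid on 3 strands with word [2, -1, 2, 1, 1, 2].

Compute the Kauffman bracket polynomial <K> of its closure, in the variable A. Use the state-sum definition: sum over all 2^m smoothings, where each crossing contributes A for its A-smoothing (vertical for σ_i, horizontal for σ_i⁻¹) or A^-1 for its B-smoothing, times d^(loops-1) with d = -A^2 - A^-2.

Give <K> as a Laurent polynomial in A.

A^8 - A^4 + 2 - A^-4 + A^-8 - A^-12

Derivation:
Braid: s2 s1^-1 s2 s1 s1 s2 on 3 strands, 6 crossings.
Writhe w = (#positive) - (#negative) = 5 - 1 = 4.
Computing the Kauffman bracket via state sum. There are 2^6 = 64 states.
For each crossing: s=0 is the vertical smoothing, s=1 horizontal. Crossing k contributes A^(sign_k * (1 - 2*s_k)); loop factor d = -A^2 - A^-2.
Tabulate the states by total A-exponent and number of loops L (A-exp: L × count):
  A^6: L=2 ×1
  A^4: L=1 ×3, L=3 ×3
  A^2: L=2 ×14, L=4 ×1
  A^0: L=1 ×10, L=3 ×10
  A^-2: L=2 ×13, L=4 ×2
  A^-4: L=3 ×6
  A^-6: L=4 ×1
Each group contributes A^e * Σ count * d^(L-1):
Powers of d = -A^2 - A^-2: d^2 = A^4 + 2 + A^-4; d^3 = -A^6 - 3*A^2 - 3*A^-2 - A^-6.
  A^6 * (d) = -A^8 - A^4
  A^4 * (3 + 3*d^2) = 3*A^8 + 9*A^4 + 3
  A^2 * (14*d + d^3) = -A^8 - 17*A^4 - 17 - A^-4
  A^0 * (10 + 10*d^2) = 10*A^4 + 30 + 10*A^-4
  A^-2 * (13*d + 2*d^3) = -2*A^4 - 19 - 19*A^-4 - 2*A^-8
  A^-4 * (6*d^2) = 6 + 12*A^-4 + 6*A^-8
  A^-6 * (d^3) = -1 - 3*A^-4 - 3*A^-8 - A^-12
Summing the groups: <K> = A^8 - A^4 + 2 - A^-4 + A^-8 - A^-12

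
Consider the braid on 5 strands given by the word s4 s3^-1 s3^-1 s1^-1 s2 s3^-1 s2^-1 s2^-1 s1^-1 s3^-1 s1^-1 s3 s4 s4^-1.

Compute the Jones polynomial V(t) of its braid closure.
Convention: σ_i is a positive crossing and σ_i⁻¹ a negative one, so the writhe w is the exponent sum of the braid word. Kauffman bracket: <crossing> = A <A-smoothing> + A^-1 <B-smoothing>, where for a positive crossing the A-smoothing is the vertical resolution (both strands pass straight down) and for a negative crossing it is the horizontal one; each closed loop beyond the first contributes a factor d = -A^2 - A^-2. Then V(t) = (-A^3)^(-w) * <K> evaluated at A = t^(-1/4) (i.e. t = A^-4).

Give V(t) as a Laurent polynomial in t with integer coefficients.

The presented braid s4 s3^-1 s3^-1 s1^-1 s2 s3^-1 s2^-1 s2^-1 s1^-1 s3^-1 s1^-1 s3 s4 s4^-1 on 5 strands reduces by inverse Markov moves (closure unchanged at each step):
  Deconjugate: the word is γ·β·γ⁻¹ with γ = s4 (prefix) and γ⁻¹ = s4^-1 (suffix); strip both.
  Destabilize: the word has the form β·s4 where s4 occurs only as the final letter (β ∈ B_4); drop it and the last strand → 4 strands.
  Deconjugate: the word is γ·β·γ⁻¹ with γ = s3^-1 (prefix) and γ⁻¹ = s3 (suffix); strip both.
Reduced to β = s3^-1 s1^-1 s2 s3^-1 s2^-1 s2^-1 s1^-1 s3^-1 s1^-1 on 4 strands, 9 crossings.
Compute on β:
Braid: s3^-1 s1^-1 s2 s3^-1 s2^-1 s2^-1 s1^-1 s3^-1 s1^-1 on 4 strands, 9 crossings.
Writhe w = (#positive) - (#negative) = 1 - 8 = -7.
State-sum expansion of <K>. There are 2^9 = 512 states.
For each crossing: s=0 is the vertical smoothing, s=1 horizontal. Crossing k contributes A^(sign_k * (1 - 2*s_k)); loop factor d = -A^2 - A^-2.
Tabulate the states by total A-exponent and number of loops L (A-exp: L × count):
  A^9: L=6 ×1
  A^7: L=5 ×9
  A^5: L=4 ×34, L=6 ×2
  A^3: L=3 ×67, L=5 ×17
  A^1: L=2 ×69, L=4 ×56, L=6 ×1
  A^-1: L=1 ×30, L=3 ×88, L=5 ×8
  A^-3: L=2 ×61, L=4 ×23
  A^-5: L=1 ×9, L=3 ×26, L=5 ×1
  A^-7: L=2 ×6, L=4 ×3
  A^-9: L=3 ×1
Each group contributes A^e * Σ count * d^(L-1):
Powers of d = -A^2 - A^-2: d^2 = A^4 + 2 + A^-4; d^3 = -A^6 - 3*A^2 - 3*A^-2 - A^-6; d^4 = A^8 + 4*A^4 + 6 + 4*A^-4 + A^-8; d^5 = -A^10 - 5*A^6 - 10*A^2 - 10*A^-2 - 5*A^-6 - A^-10.
  A^9 * (d^5) = -A^19 - 5*A^15 - 10*A^11 - 10*A^7 - 5*A^3 - A^-1
  A^7 * (9*d^4) = 9*A^15 + 36*A^11 + 54*A^7 + 36*A^3 + 9*A^-1
  A^5 * (34*d^3 + 2*d^5) = -2*A^15 - 44*A^11 - 122*A^7 - 122*A^3 - 44*A^-1 - 2*A^-5
  A^3 * (67*d^2 + 17*d^4) = 17*A^11 + 135*A^7 + 236*A^3 + 135*A^-1 + 17*A^-5
  A^1 * (69*d + 56*d^3 + d^5) = -A^11 - 61*A^7 - 247*A^3 - 247*A^-1 - 61*A^-5 - A^-9
  A^-1 * (30 + 88*d^2 + 8*d^4) = 8*A^7 + 120*A^3 + 254*A^-1 + 120*A^-5 + 8*A^-9
  A^-3 * (61*d + 23*d^3) = -23*A^3 - 130*A^-1 - 130*A^-5 - 23*A^-9
  A^-5 * (9 + 26*d^2 + d^4) = A^3 + 30*A^-1 + 67*A^-5 + 30*A^-9 + A^-13
  A^-7 * (6*d + 3*d^3) = -3*A^-1 - 15*A^-5 - 15*A^-9 - 3*A^-13
  A^-9 * (d^2) = A^-5 + 2*A^-9 + A^-13
Summing the groups: <K> = -A^19 + 2*A^15 - 2*A^11 + 4*A^7 - 4*A^3 + 3*A^-1 - 3*A^-5 + A^-9 - A^-13
Normalise by the writhe: (-A^3)^(-w) = (-A^3)^(7) = -A^21, so f(A) = -A^21 * <K> = A^40 - 2*A^36 + 2*A^32 - 4*A^28 + 4*A^24 - 3*A^20 + 3*A^16 - A^12 + A^8.
Substitute A = t^(-1/4), i.e. A^e → t^(-e/4): V(t) = t^-2 - t^-3 + 3*t^-4 - 3*t^-5 + 4*t^-6 - 4*t^-7 + 2*t^-8 - 2*t^-9 + t^-10

Answer: t^-2 - t^-3 + 3*t^-4 - 3*t^-5 + 4*t^-6 - 4*t^-7 + 2*t^-8 - 2*t^-9 + t^-10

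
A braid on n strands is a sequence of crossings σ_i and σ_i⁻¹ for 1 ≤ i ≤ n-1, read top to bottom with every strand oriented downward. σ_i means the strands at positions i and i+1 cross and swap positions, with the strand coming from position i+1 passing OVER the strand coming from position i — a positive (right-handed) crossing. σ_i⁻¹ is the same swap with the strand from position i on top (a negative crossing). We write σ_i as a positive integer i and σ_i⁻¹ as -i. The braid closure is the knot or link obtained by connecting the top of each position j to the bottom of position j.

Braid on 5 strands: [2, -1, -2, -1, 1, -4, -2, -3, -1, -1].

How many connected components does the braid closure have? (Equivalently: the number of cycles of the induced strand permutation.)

Track the strand permutation on 5 strands, starting from identity.
  step 1: s2 swaps positions 2,3 -> [1 3 2 4 5]
  step 2: s1^-1 swaps positions 1,2 -> [3 1 2 4 5]
  step 3: s2^-1 swaps positions 2,3 -> [3 2 1 4 5]
  step 4: s1^-1 swaps positions 1,2 -> [2 3 1 4 5]
  step 5: s1 swaps positions 1,2 -> [3 2 1 4 5]
  step 6: s4^-1 swaps positions 4,5 -> [3 2 1 5 4]
  step 7: s2^-1 swaps positions 2,3 -> [3 1 2 5 4]
  step 8: s3^-1 swaps positions 3,4 -> [3 1 5 2 4]
  step 9: s1^-1 swaps positions 1,2 -> [1 3 5 2 4]
  step 10: s1^-1 swaps positions 1,2 -> [3 1 5 2 4]
Final permutation (position -> original strand): [3 1 5 2 4]
Closure components = cycle count of this permutation = 1.

Answer: 1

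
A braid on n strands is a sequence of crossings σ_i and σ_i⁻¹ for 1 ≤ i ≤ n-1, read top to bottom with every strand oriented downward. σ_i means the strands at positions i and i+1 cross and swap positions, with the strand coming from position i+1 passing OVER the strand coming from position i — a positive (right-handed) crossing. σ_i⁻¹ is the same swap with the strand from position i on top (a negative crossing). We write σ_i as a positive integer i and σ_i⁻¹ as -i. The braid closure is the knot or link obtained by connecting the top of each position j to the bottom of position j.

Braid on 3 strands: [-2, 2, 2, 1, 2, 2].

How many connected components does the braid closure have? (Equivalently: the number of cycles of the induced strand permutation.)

Track the strand permutation on 3 strands, starting from identity.
  step 1: s2^-1 swaps positions 2,3 -> [1 3 2]
  step 2: s2 swaps positions 2,3 -> [1 2 3]
  step 3: s2 swaps positions 2,3 -> [1 3 2]
  step 4: s1 swaps positions 1,2 -> [3 1 2]
  step 5: s2 swaps positions 2,3 -> [3 2 1]
  step 6: s2 swaps positions 2,3 -> [3 1 2]
Final permutation (position -> original strand): [3 1 2]
Closure components = cycle count of this permutation = 1.

Answer: 1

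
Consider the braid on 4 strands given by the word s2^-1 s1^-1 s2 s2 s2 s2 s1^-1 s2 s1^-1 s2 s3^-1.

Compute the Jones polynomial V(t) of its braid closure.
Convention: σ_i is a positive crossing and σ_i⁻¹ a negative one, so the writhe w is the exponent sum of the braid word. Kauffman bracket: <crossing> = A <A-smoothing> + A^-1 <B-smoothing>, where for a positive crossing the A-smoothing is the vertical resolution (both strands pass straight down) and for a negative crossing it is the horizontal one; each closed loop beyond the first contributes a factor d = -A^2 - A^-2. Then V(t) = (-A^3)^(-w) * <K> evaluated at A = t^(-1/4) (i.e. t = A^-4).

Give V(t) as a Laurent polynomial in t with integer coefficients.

The presented braid s2^-1 s1^-1 s2 s2 s2 s2 s1^-1 s2 s1^-1 s2 s3^-1 on 4 strands reduces by inverse Markov moves (closure unchanged at each step):
  Destabilize: the word has the form β·s3^-1 where s3^-1 occurs only as the final letter (β ∈ B_3); drop it and the last strand → 3 strands.
  Deconjugate: the word is γ·β·γ⁻¹ with γ = s2^-1 (prefix) and γ⁻¹ = s2 (suffix); strip both.
Reduced to β = s1^-1 s2 s2 s2 s2 s1^-1 s2 s1^-1 on 3 strands, 8 crossings.
Compute on β:
Braid: s1^-1 s2 s2 s2 s2 s1^-1 s2 s1^-1 on 3 strands, 8 crossings.
Writhe w = (#positive) - (#negative) = 5 - 3 = 2.
Enumerate smoothing states for the bracket polynomial. There are 2^8 = 256 states.
For each crossing: s=0 is the vertical smoothing, s=1 horizontal. Crossing k contributes A^(sign_k * (1 - 2*s_k)); loop factor d = -A^2 - A^-2.
Tabulate the states by total A-exponent and number of loops L (A-exp: L × count):
  A^8: L=4 ×1
  A^6: L=3 ×8
  A^4: L=2 ×22, L=4 ×6
  A^2: L=1 ×23, L=3 ×29, L=5 ×4
  A^0: L=2 ×47, L=4 ×22, L=6 ×1
  A^-2: L=3 ×48, L=5 ×8
  A^-4: L=4 ×27, L=6 ×1
  A^-6: L=5 ×8
  A^-8: L=6 ×1
Each group contributes A^e * Σ count * d^(L-1):
Powers of d = -A^2 - A^-2: d^2 = A^4 + 2 + A^-4; d^3 = -A^6 - 3*A^2 - 3*A^-2 - A^-6; d^4 = A^8 + 4*A^4 + 6 + 4*A^-4 + A^-8; d^5 = -A^10 - 5*A^6 - 10*A^2 - 10*A^-2 - 5*A^-6 - A^-10.
  A^8 * (d^3) = -A^14 - 3*A^10 - 3*A^6 - A^2
  A^6 * (8*d^2) = 8*A^10 + 16*A^6 + 8*A^2
  A^4 * (22*d + 6*d^3) = -6*A^10 - 40*A^6 - 40*A^2 - 6*A^-2
  A^2 * (23 + 29*d^2 + 4*d^4) = 4*A^10 + 45*A^6 + 105*A^2 + 45*A^-2 + 4*A^-6
  A^0 * (47*d + 22*d^3 + d^5) = -A^10 - 27*A^6 - 123*A^2 - 123*A^-2 - 27*A^-6 - A^-10
  A^-2 * (48*d^2 + 8*d^4) = 8*A^6 + 80*A^2 + 144*A^-2 + 80*A^-6 + 8*A^-10
  A^-4 * (27*d^3 + d^5) = -A^6 - 32*A^2 - 91*A^-2 - 91*A^-6 - 32*A^-10 - A^-14
  A^-6 * (8*d^4) = 8*A^2 + 32*A^-2 + 48*A^-6 + 32*A^-10 + 8*A^-14
  A^-8 * (d^5) = -A^2 - 5*A^-2 - 10*A^-6 - 10*A^-10 - 5*A^-14 - A^-18
Summing the groups: <K> = -A^14 + 2*A^10 - 2*A^6 + 4*A^2 - 4*A^-2 + 4*A^-6 - 3*A^-10 + 2*A^-14 - A^-18
Normalise by the writhe: (-A^3)^(-w) = (-A^3)^(-2) = A^-6, so f(A) = A^-6 * <K> = -A^8 + 2*A^4 - 2 + 4*A^-4 - 4*A^-8 + 4*A^-12 - 3*A^-16 + 2*A^-20 - A^-24.
Substitute A = t^(-1/4), i.e. A^e → t^(-e/4): V(t) = -t^6 + 2*t^5 - 3*t^4 + 4*t^3 - 4*t^2 + 4*t - 2 + 2*t^-1 - t^-2

Answer: -t^6 + 2*t^5 - 3*t^4 + 4*t^3 - 4*t^2 + 4*t - 2 + 2*t^-1 - t^-2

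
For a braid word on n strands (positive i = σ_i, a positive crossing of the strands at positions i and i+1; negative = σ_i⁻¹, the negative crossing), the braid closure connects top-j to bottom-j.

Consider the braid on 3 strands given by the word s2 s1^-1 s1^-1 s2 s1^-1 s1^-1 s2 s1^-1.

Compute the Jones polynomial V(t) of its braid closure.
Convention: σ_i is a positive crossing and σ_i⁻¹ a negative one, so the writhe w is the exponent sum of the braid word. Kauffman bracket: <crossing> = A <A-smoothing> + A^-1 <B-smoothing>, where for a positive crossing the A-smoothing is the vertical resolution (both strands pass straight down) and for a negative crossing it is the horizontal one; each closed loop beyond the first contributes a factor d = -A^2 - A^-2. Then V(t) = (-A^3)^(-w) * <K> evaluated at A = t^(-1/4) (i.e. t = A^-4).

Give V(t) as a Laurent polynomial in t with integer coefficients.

-t^2 + 3*t - 4 + 6*t^-1 - 6*t^-2 + 6*t^-3 - 5*t^-4 + 3*t^-5 - t^-6

Derivation:
Braid: s2 s1^-1 s1^-1 s2 s1^-1 s1^-1 s2 s1^-1 on 3 strands, 8 crossings.
Writhe w = (#positive) - (#negative) = 3 - 5 = -2.
State-sum expansion of <K>. There are 2^8 = 256 states.
Smooth each crossing (0=||, 1=⌣⌢); contribution A^(Σ sign_k(1-2s_k)) * d^(L-1).
Tabulate the states by total A-exponent and number of loops L (A-exp: L × count):
  A^8: L=6 ×1
  A^6: L=5 ×8
  A^4: L=4 ×28
  A^2: L=3 ×55, L=5 ×1
  A^0: L=2 ×63, L=4 ×7
  A^-2: L=1 ×35, L=3 ×21
  A^-4: L=2 ×26, L=4 ×2
  A^-6: L=3 ×8
  A^-8: L=4 ×1
Each group contributes A^e * Σ count * d^(L-1):
Powers of d = -A^2 - A^-2: d^2 = A^4 + 2 + A^-4; d^3 = -A^6 - 3*A^2 - 3*A^-2 - A^-6; d^4 = A^8 + 4*A^4 + 6 + 4*A^-4 + A^-8; d^5 = -A^10 - 5*A^6 - 10*A^2 - 10*A^-2 - 5*A^-6 - A^-10.
  A^8 * (d^5) = -A^18 - 5*A^14 - 10*A^10 - 10*A^6 - 5*A^2 - A^-2
  A^6 * (8*d^4) = 8*A^14 + 32*A^10 + 48*A^6 + 32*A^2 + 8*A^-2
  A^4 * (28*d^3) = -28*A^10 - 84*A^6 - 84*A^2 - 28*A^-2
  A^2 * (55*d^2 + d^4) = A^10 + 59*A^6 + 116*A^2 + 59*A^-2 + A^-6
  A^0 * (63*d + 7*d^3) = -7*A^6 - 84*A^2 - 84*A^-2 - 7*A^-6
  A^-2 * (35 + 21*d^2) = 21*A^2 + 77*A^-2 + 21*A^-6
  A^-4 * (26*d + 2*d^3) = -2*A^2 - 32*A^-2 - 32*A^-6 - 2*A^-10
  A^-6 * (8*d^2) = 8*A^-2 + 16*A^-6 + 8*A^-10
  A^-8 * (d^3) = -A^-2 - 3*A^-6 - 3*A^-10 - A^-14
Summing the groups: <K> = -A^18 + 3*A^14 - 5*A^10 + 6*A^6 - 6*A^2 + 6*A^-2 - 4*A^-6 + 3*A^-10 - A^-14
Normalise by the writhe: (-A^3)^(-w) = (-A^3)^(2) = A^6, so f(A) = A^6 * <K> = -A^24 + 3*A^20 - 5*A^16 + 6*A^12 - 6*A^8 + 6*A^4 - 4 + 3*A^-4 - A^-8.
Substitute A = t^(-1/4), i.e. A^e → t^(-e/4): V(t) = -t^2 + 3*t - 4 + 6*t^-1 - 6*t^-2 + 6*t^-3 - 5*t^-4 + 3*t^-5 - t^-6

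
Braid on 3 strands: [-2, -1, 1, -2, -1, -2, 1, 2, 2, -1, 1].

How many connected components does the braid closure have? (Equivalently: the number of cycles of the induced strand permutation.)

2

Derivation:
Track the strand permutation on 3 strands, starting from identity.
  step 1: s2^-1 swaps positions 2,3 -> [1 3 2]
  step 2: s1^-1 swaps positions 1,2 -> [3 1 2]
  step 3: s1 swaps positions 1,2 -> [1 3 2]
  step 4: s2^-1 swaps positions 2,3 -> [1 2 3]
  step 5: s1^-1 swaps positions 1,2 -> [2 1 3]
  step 6: s2^-1 swaps positions 2,3 -> [2 3 1]
  step 7: s1 swaps positions 1,2 -> [3 2 1]
  step 8: s2 swaps positions 2,3 -> [3 1 2]
  step 9: s2 swaps positions 2,3 -> [3 2 1]
  step 10: s1^-1 swaps positions 1,2 -> [2 3 1]
  step 11: s1 swaps positions 1,2 -> [3 2 1]
Final permutation (position -> original strand): [3 2 1]
Closure components = cycle count of this permutation = 2.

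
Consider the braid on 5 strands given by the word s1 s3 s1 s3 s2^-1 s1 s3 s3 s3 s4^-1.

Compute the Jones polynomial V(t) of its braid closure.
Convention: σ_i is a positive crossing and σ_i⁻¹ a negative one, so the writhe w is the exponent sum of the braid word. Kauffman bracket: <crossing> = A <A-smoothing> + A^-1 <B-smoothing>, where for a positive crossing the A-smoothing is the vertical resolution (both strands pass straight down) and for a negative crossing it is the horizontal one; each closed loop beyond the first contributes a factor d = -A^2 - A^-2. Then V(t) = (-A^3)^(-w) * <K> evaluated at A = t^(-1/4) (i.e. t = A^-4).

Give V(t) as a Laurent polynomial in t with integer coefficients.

The presented braid s1 s3 s1 s3 s2^-1 s1 s3 s3 s3 s4^-1 on 5 strands reduces by inverse Markov moves (closure unchanged at each step):
  Destabilize: the word has the form β·s4^-1 where s4^-1 occurs only as the final letter (β ∈ B_4); drop it and the last strand → 4 strands.
Reduced to β = s1 s3 s1 s3 s2^-1 s1 s3 s3 s3 on 4 strands, 9 crossings.
Compute on β:
Braid: s1 s3 s1 s3 s2^-1 s1 s3 s3 s3 on 4 strands, 9 crossings.
Writhe w = (#positive) - (#negative) = 8 - 1 = 7.
Computing the Kauffman bracket via state sum. There are 2^9 = 512 states.
Smooth each crossing (0=||, 1=⌣⌢); contribution A^(Σ sign_k(1-2s_k)) * d^(L-1).
Tabulate the states by total A-exponent and number of loops L (A-exp: L × count):
  A^9: L=3 ×1
  A^7: L=2 ×8, L=4 ×1
  A^5: L=1 ×15, L=3 ×21
  A^3: L=2 ×60, L=4 ×24
  A^1: L=3 ×110, L=5 ×16
  A^-1: L=4 ×120, L=6 ×6
  A^-3: L=5 ×83, L=7 ×1
  A^-5: L=6 ×36
  A^-7: L=7 ×9
  A^-9: L=8 ×1
Each group contributes A^e * Σ count * d^(L-1):
Powers of d = -A^2 - A^-2: d^2 = A^4 + 2 + A^-4; d^3 = -A^6 - 3*A^2 - 3*A^-2 - A^-6; d^4 = A^8 + 4*A^4 + 6 + 4*A^-4 + A^-8; d^5 = -A^10 - 5*A^6 - 10*A^2 - 10*A^-2 - 5*A^-6 - A^-10; d^6 = A^12 + 6*A^8 + 15*A^4 + 20 + 15*A^-4 + 6*A^-8 + A^-12; d^7 = -A^14 - 7*A^10 - 21*A^6 - 35*A^2 - 35*A^-2 - 21*A^-6 - 7*A^-10 - A^-14.
  A^9 * (d^2) = A^13 + 2*A^9 + A^5
  A^7 * (8*d + d^3) = -A^13 - 11*A^9 - 11*A^5 - A
  A^5 * (15 + 21*d^2) = 21*A^9 + 57*A^5 + 21*A
  A^3 * (60*d + 24*d^3) = -24*A^9 - 132*A^5 - 132*A - 24*A^-3
  A^1 * (110*d^2 + 16*d^4) = 16*A^9 + 174*A^5 + 316*A + 174*A^-3 + 16*A^-7
  A^-1 * (120*d^3 + 6*d^5) = -6*A^9 - 150*A^5 - 420*A - 420*A^-3 - 150*A^-7 - 6*A^-11
  A^-3 * (83*d^4 + d^6) = A^9 + 89*A^5 + 347*A + 518*A^-3 + 347*A^-7 + 89*A^-11 + A^-15
  A^-5 * (36*d^5) = -36*A^5 - 180*A - 360*A^-3 - 360*A^-7 - 180*A^-11 - 36*A^-15
  A^-7 * (9*d^6) = 9*A^5 + 54*A + 135*A^-3 + 180*A^-7 + 135*A^-11 + 54*A^-15 + 9*A^-19
  A^-9 * (d^7) = -A^5 - 7*A - 21*A^-3 - 35*A^-7 - 35*A^-11 - 21*A^-15 - 7*A^-19 - A^-23
Summing the groups: <K> = -A^9 - 2*A + 2*A^-3 - 2*A^-7 + 3*A^-11 - 2*A^-15 + 2*A^-19 - A^-23
Normalise by the writhe: (-A^3)^(-w) = (-A^3)^(-7) = -A^-21, so f(A) = -A^-21 * <K> = A^-12 + 2*A^-20 - 2*A^-24 + 2*A^-28 - 3*A^-32 + 2*A^-36 - 2*A^-40 + A^-44.
Substitute A = t^(-1/4), i.e. A^e → t^(-e/4): V(t) = t^11 - 2*t^10 + 2*t^9 - 3*t^8 + 2*t^7 - 2*t^6 + 2*t^5 + t^3

Answer: t^11 - 2*t^10 + 2*t^9 - 3*t^8 + 2*t^7 - 2*t^6 + 2*t^5 + t^3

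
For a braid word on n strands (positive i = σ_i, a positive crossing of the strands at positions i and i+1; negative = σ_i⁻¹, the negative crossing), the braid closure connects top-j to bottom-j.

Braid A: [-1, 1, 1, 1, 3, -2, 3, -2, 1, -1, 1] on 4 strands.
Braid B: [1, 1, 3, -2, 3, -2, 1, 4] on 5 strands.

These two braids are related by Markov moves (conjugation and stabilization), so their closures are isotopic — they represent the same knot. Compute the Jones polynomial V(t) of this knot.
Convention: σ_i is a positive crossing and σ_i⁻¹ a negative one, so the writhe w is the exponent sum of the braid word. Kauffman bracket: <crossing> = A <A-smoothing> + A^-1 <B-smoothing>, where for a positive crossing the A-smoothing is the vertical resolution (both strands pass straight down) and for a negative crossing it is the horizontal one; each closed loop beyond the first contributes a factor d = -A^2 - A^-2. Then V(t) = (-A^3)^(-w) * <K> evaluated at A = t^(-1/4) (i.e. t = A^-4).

Markov-equivalent braids have isotopic closures, hence identical knot invariants. Strip the Markov moves from each word to reach a common short braid β, then compute V(t) once on β.
Braid A: s1^-1 s1 s1 s1 s3 s2^-1 s3 s2^-1 s1 s1^-1 s1 on 4 strands reduces by inverse Markov moves (closure unchanged at each step):
  Deconjugate: the word is γ·β·γ⁻¹ with γ = s1^-1 s1 (prefix) and γ⁻¹ = s1^-1 s1 (suffix); strip both.
Reduced to β = s1 s1 s3 s2^-1 s3 s2^-1 s1 on 4 strands, 7 crossings.
Braid B: s1 s1 s3 s2^-1 s3 s2^-1 s1 s4 on 5 strands reduces by inverse Markov moves (closure unchanged at each step):
  Destabilize: the word has the form β·s4 where s4 occurs only as the final letter (β ∈ B_4); drop it and the last strand → 4 strands.
Reduced to β = s1 s1 s3 s2^-1 s3 s2^-1 s1 on 4 strands, 7 crossings.
Both give the same β = s1 s1 s3 s2^-1 s3 s2^-1 s1 on 4 strands, so one state sum suffices:
Braid: s1 s1 s3 s2^-1 s3 s2^-1 s1 on 4 strands, 7 crossings.
Writhe w = (#positive) - (#negative) = 5 - 2 = 3.
Enumerate smoothing states for the bracket polynomial. There are 2^7 = 128 states.
For each crossing: s=0 is the vertical smoothing, s=1 horizontal. Crossing k contributes A^(sign_k * (1 - 2*s_k)); loop factor d = -A^2 - A^-2.
Tabulate the states by total A-exponent and number of loops L (A-exp: L × count):
  A^7: L=4 ×1
  A^5: L=3 ×7
  A^3: L=2 ×17, L=4 ×4
  A^1: L=1 ×15, L=3 ×19, L=5 ×1
  A^-1: L=2 ×27, L=4 ×8
  A^-3: L=3 ×20, L=5 ×1
  A^-5: L=4 ×7
  A^-7: L=5 ×1
Each group contributes A^e * Σ count * d^(L-1):
Powers of d = -A^2 - A^-2: d^2 = A^4 + 2 + A^-4; d^3 = -A^6 - 3*A^2 - 3*A^-2 - A^-6; d^4 = A^8 + 4*A^4 + 6 + 4*A^-4 + A^-8.
  A^7 * (d^3) = -A^13 - 3*A^9 - 3*A^5 - A
  A^5 * (7*d^2) = 7*A^9 + 14*A^5 + 7*A
  A^3 * (17*d + 4*d^3) = -4*A^9 - 29*A^5 - 29*A - 4*A^-3
  A^1 * (15 + 19*d^2 + d^4) = A^9 + 23*A^5 + 59*A + 23*A^-3 + A^-7
  A^-1 * (27*d + 8*d^3) = -8*A^5 - 51*A - 51*A^-3 - 8*A^-7
  A^-3 * (20*d^2 + d^4) = A^5 + 24*A + 46*A^-3 + 24*A^-7 + A^-11
  A^-5 * (7*d^3) = -7*A - 21*A^-3 - 21*A^-7 - 7*A^-11
  A^-7 * (d^4) = A + 4*A^-3 + 6*A^-7 + 4*A^-11 + A^-15
Summing the groups: <K> = -A^13 + A^9 - 2*A^5 + 3*A - 3*A^-3 + 2*A^-7 - 2*A^-11 + A^-15
Normalise by the writhe: (-A^3)^(-w) = (-A^3)^(-3) = -A^-9, so f(A) = -A^-9 * <K> = A^4 - 1 + 2*A^-4 - 3*A^-8 + 3*A^-12 - 2*A^-16 + 2*A^-20 - A^-24.
Substitute A = t^(-1/4), i.e. A^e → t^(-e/4): V(t) = -t^6 + 2*t^5 - 2*t^4 + 3*t^3 - 3*t^2 + 2*t - 1 + t^-1

Answer: -t^6 + 2*t^5 - 2*t^4 + 3*t^3 - 3*t^2 + 2*t - 1 + t^-1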